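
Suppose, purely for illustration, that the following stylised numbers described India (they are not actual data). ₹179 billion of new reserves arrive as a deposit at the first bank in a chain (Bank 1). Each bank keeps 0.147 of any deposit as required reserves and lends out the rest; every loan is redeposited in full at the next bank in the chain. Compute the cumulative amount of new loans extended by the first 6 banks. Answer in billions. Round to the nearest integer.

₹639 billion

Bank i lends (1 − rr)^i of the original deposit: Bank 1 lends 179·0.8530 = 152.6870, Bank 2 lends 179·0.8530² ≈ 130.2420, and so on.
Summing a geometric series: total = 179·[0.8530·(1 − 0.8530^6) / (1 − 0.8530)] ≈ 638.5775 billion.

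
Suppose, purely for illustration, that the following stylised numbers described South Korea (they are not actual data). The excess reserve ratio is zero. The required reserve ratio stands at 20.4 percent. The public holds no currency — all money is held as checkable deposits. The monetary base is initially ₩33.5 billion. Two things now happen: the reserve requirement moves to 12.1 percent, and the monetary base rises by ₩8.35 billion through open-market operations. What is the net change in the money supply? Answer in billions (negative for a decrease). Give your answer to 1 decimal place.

Before: m₁ = 1 / (0.204) ≈ 4.9020, MB₁ = 33.5, so M₁ = 4.9020 × 33.5 = 164.217 billion.
After: m₂ = 1 / (0.121) ≈ 8.2645, MB₂ = 33.5 + 8.35 = 41.85, so M₂ = 8.2645 × 41.85 ≈ 345.8693 billion.
ΔM = M₂ − M₁ = 345.8693 − 164.217 = 181.6523 billion.

₩181.7 billion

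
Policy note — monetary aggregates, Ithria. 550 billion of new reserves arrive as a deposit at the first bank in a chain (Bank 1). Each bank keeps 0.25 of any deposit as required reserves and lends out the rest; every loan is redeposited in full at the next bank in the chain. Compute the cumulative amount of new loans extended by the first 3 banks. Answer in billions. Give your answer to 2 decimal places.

953.91 billion

Bank i lends (1 − rr)^i of the original deposit: Bank 1 lends 550·0.7500 = 412.5000, Bank 2 lends 550·0.7500² = 309.3750, and so on.
Summing a geometric series: total = 550·[0.7500·(1 − 0.7500^3) / (1 − 0.7500)] ≈ 953.9062 billion.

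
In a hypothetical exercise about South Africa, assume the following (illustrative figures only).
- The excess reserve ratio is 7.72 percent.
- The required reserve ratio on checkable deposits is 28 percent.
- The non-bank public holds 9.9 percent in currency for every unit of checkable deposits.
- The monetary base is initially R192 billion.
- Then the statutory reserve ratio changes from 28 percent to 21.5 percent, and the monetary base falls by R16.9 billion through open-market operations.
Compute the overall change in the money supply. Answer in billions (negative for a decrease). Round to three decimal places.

Before: m₁ = (1 + 0.099) / (0.28 + 0.0772 + 0.099) ≈ 2.4090311, MB₁ = 192, so M₁ = 2.4090311 × 192 ≈ 462.534 billion.
After: m₂ = (1 + 0.099) / (0.215 + 0.0772 + 0.099) ≈ 2.8093047, MB₂ = 192 − 16.9 = 175.1, so M₂ = 2.8093047 × 175.1 ≈ 491.9093 billion.
ΔM = M₂ − M₁ = 491.9093 − 462.534 = 29.3753 billion.

R29.375 billion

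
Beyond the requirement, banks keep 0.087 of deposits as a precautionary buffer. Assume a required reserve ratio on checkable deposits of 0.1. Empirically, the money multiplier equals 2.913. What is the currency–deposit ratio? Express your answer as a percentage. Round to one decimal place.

23.8%

Using m = 2.913. From m = (1 + c)/(c + rr + e), rearranging gives 1 + c = m·(c + rr + e), so c·(1 − m) = m·(rr + e) − 1.
Hence c = [m·(rr + e) − 1]/(1 − m) = [2.913 × (0.1 + 0.087) − 1] / (1 − 2.913) ≈ 0.237987.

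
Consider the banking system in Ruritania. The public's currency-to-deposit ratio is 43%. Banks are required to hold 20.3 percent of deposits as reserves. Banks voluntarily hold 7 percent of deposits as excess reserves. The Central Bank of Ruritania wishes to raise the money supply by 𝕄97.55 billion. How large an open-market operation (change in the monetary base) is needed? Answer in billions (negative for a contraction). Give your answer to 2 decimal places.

The money multiplier is m = (1 + c) / (rr + e + c) = (1 + 0.43) / (0.203 + 0.07 + 0.43) ≈ 2.03414.
ΔMB = ΔM / m = (+97.55) / 2.03414 ≈ 47.9564 billion.

𝕄47.96 billion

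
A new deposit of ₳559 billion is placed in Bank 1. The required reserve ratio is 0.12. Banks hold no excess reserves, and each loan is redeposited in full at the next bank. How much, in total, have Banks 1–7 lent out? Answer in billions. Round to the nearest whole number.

₳2424 billion

Bank i lends (1 − rr)^i of the original deposit: Bank 1 lends 559·0.8800 = 491.9200, Bank 2 lends 559·0.8800² = 432.8896, and so on.
Summing a geometric series: total = 559·[0.8800·(1 − 0.8800^7) / (1 − 0.8800)] ≈ 2424.0358 billion.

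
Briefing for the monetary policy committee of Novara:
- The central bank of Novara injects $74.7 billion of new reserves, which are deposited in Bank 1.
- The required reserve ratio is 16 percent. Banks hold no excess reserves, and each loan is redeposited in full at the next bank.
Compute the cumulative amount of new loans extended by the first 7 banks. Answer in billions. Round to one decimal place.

Bank i lends (1 − rr)^i of the original deposit: Bank 1 lends 74.7·0.8400 = 62.7480, Bank 2 lends 74.7·0.8400² ≈ 52.7083, and so on.
Summing a geometric series: total = 74.7·[0.8400·(1 − 0.8400^7) / (1 − 0.8400)] ≈ 276.4479 billion.

$276.4 billion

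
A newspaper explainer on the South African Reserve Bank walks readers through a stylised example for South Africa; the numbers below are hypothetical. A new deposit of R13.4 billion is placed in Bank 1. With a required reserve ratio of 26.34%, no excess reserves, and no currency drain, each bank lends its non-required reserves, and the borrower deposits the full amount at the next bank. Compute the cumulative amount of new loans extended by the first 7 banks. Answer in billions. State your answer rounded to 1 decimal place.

Bank i lends (1 − rr)^i of the original deposit: Bank 1 lends 13.4·0.7366 ≈ 9.8704, Bank 2 lends 13.4·0.7366² ≈ 7.2706, and so on.
Summing a geometric series: total = 13.4·[0.7366·(1 − 0.7366^7) / (1 − 0.7366)] ≈ 33.0642 billion.

R33.1 billion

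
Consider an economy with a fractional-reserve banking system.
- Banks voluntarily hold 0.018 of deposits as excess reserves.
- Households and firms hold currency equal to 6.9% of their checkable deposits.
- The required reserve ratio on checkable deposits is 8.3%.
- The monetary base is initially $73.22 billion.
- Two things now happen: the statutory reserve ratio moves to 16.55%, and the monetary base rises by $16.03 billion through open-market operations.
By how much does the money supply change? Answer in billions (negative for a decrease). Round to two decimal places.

Before: m₁ = (1 + 0.069) / (0.083 + 0.018 + 0.069) ≈ 6.28824, MB₁ = 73.22, so M₁ = 6.28824 × 73.22 ≈ 460.4249 billion.
After: m₂ = (1 + 0.069) / (0.1655 + 0.018 + 0.069) ≈ 4.23366, MB₂ = 73.22 + 16.03 = 89.25, so M₂ = 4.23366 × 89.25 ≈ 377.8542 billion.
ΔM = M₂ − M₁ = 377.8542 − 460.4249 = -82.5707 billion.

-82.57 billion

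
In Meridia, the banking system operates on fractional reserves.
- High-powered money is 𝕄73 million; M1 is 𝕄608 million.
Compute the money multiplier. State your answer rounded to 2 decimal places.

The money multiplier is m = M / MB = 608 / 73 ≈ 8.32877.

8.33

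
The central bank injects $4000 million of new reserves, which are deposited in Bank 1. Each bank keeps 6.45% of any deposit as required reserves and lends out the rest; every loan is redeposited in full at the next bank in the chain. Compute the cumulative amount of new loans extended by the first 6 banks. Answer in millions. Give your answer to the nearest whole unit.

Bank i lends (1 − rr)^i of the original deposit: Bank 1 lends 4000·0.9355 = 3742.0000, Bank 2 lends 4000·0.9355² = 3500.6410, and so on.
Summing a geometric series: total = 4000·[0.9355·(1 − 0.9355^6) / (1 − 0.9355)] ≈ 19128.2908 million.

$19128 million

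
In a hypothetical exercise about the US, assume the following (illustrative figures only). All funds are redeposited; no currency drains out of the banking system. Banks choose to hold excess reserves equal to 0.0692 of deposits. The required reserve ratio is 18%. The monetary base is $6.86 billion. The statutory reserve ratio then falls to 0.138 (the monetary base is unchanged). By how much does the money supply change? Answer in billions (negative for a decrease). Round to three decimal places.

$5.580 billion

Initially m₁ = 1 / (0.18 + 0.0692) ≈ 4.01284, so M₁ = 4.01284 × 6.86 ≈ 27.5281 billion.
After the change m₂ = 1 / (0.138 + 0.0692) ≈ 4.82625, so M₂ = 4.82625 × 6.86 ≈ 33.1081 billion.
ΔM = M₂ − M₁ = 33.1081 − 27.5281 = 5.58 billion.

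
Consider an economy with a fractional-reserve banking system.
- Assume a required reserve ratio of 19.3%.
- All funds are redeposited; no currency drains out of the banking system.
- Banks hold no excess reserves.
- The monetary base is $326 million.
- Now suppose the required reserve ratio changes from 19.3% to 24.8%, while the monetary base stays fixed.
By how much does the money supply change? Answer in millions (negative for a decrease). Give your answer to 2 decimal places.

-374.60 million

Initially m₁ = 1 / (0.193) ≈ 5.181347, so M₁ = 5.181347 × 326 ≈ 1689.1191 million.
After the change m₂ = 1 / (0.248) ≈ 4.032258, so M₂ = 4.032258 × 326 ≈ 1314.5161 million.
ΔM = M₂ − M₁ = 1314.5161 − 1689.1191 = -374.603 million.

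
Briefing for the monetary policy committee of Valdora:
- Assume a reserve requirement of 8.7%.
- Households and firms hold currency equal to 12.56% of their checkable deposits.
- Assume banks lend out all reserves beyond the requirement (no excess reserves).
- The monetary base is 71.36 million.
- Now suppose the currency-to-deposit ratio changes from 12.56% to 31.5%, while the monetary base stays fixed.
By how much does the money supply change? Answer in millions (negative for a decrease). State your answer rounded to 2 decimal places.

-144.38 million

Initially m₁ = (1 + 0.1256) / (0.087 + 0.1256) ≈ 5.29445, so M₁ = 5.29445 × 71.36 ≈ 377.812 million.
After the change m₂ = (1 + 0.315) / (0.087 + 0.315) ≈ 3.27114, so M₂ = 3.27114 × 71.36 ≈ 233.4286 million.
ΔM = M₂ − M₁ = 233.4286 − 377.812 = -144.3834 million.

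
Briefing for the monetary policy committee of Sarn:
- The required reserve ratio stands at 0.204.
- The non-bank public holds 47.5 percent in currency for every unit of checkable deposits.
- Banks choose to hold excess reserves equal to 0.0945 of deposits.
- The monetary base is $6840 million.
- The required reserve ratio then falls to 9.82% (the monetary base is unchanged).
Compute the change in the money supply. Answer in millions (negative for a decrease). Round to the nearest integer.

$2067 million

Initially m₁ = (1 + 0.475) / (0.204 + 0.0945 + 0.475) ≈ 1.90692, so M₁ = 1.90692 × 6840 = 13043.3328 million.
After the change m₂ = (1 + 0.475) / (0.0982 + 0.0945 + 0.475) ≈ 2.20908, so M₂ = 2.20908 × 6840 = 15110.1072 million.
ΔM = M₂ − M₁ = 15110.1072 − 13043.3328 = 2066.7744 million.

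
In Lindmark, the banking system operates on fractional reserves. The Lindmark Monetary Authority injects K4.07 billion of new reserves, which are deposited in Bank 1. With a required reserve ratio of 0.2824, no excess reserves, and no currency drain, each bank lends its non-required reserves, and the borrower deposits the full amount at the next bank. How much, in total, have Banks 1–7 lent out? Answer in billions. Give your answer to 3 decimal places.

Bank i lends (1 − rr)^i of the original deposit: Bank 1 lends 4.07·0.7176 ≈ 2.9206, Bank 2 lends 4.07·0.7176² ≈ 2.0958, and so on.
Summing a geometric series: total = 4.07·[0.7176·(1 − 0.7176^7) / (1 − 0.7176)] ≈ 9.3288 billion.

K9.329 billion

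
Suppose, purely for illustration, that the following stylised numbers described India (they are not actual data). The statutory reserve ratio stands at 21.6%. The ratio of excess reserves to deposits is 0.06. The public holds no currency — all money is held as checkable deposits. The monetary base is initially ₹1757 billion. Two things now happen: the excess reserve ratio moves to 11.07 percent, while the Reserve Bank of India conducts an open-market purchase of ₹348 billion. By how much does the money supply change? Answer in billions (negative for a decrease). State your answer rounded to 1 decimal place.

Before: m₁ = 1 / (0.216 + 0.06) ≈ 3.623188, MB₁ = 1757, so M₁ = 3.623188 × 1757 ≈ 6365.9413 billion.
After: m₂ = 1 / (0.216 + 0.1107) ≈ 3.060912, MB₂ = 1757 + 348 = 2105, so M₂ = 3.060912 × 2105 ≈ 6443.2198 billion.
ΔM = M₂ − M₁ = 6443.2198 − 6365.9413 = 77.2785 billion.

₹77.3 billion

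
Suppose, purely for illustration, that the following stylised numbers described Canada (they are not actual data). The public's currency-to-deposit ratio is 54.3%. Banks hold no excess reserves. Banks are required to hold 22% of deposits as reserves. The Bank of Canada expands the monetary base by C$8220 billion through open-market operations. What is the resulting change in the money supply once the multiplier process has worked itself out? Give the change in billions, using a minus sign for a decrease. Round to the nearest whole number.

C$16623 billion

The money multiplier is m = (1 + c) / (rr + c) = (1 + 0.543) / (0.22 + 0.543) ≈ 2.02228.
The purchase adds 8220 billion of base, so ΔM = m × ΔMB = 2.02228 × (+8220) = 16623.1416 billion.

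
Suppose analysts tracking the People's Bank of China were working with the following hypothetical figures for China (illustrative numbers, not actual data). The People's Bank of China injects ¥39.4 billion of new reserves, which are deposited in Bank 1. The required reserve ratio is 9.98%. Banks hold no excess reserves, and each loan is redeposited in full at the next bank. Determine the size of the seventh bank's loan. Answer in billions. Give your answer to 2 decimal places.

¥18.87 billion

Each bank lends a fraction (1 − rr) = 0.9002 of the deposit it receives, so Bank 7 receives 39.4·0.9002^6 and lends 39.4·0.9002^7 ≈ 18.8742 billion.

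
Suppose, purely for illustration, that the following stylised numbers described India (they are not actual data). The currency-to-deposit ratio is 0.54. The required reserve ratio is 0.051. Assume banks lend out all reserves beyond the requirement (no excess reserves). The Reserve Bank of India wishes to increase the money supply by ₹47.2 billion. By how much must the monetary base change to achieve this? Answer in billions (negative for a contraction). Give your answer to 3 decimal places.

₹18.114 billion

The money multiplier is m = (1 + c) / (rr + c) = (1 + 0.54) / (0.051 + 0.54) ≈ 2.605753.
ΔMB = ΔM / m = (+47.2) / 2.605753 ≈ 18.1138 billion.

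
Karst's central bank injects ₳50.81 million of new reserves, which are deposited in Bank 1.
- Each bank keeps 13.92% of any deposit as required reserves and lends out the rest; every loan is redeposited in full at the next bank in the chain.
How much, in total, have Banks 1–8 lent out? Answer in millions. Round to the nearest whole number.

Bank i lends (1 − rr)^i of the original deposit: Bank 1 lends 50.81·0.8608 ≈ 43.7372, Bank 2 lends 50.81·0.8608² ≈ 37.6490, and so on.
Summing a geometric series: total = 50.81·[0.8608·(1 − 0.8608^8) / (1 − 0.8608)] ≈ 219.4869 million.

₳219 million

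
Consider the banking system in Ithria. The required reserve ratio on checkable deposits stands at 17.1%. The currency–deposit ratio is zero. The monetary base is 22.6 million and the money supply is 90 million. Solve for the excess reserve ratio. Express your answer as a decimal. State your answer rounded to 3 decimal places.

0.080

Using m = M/MB = 90/22.6 ≈ 3.982301. Since m = (1 + c)/(c + rr + e), the denominator satisfies c + rr + e = (1 + c)/m = (1 + 0) / 3.982301 ≈ 0.251111.
With c = 0 and rr = 0.171, the excess reserve ratio is 0.251111 − 0 − 0.171 = 0.080111.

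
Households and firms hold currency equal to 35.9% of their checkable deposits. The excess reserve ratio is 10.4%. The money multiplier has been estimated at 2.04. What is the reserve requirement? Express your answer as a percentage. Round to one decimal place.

Using m = 2.04. Since m = (1 + c)/(c + rr + e), the denominator satisfies c + rr + e = (1 + c)/m = (1 + 0.359) / 2.04 ≈ 0.666176.
With c = 0.359 and e = 0.104, the reserve requirement is 0.666176 − 0.359 − 0.104 = 0.203176.

20.3%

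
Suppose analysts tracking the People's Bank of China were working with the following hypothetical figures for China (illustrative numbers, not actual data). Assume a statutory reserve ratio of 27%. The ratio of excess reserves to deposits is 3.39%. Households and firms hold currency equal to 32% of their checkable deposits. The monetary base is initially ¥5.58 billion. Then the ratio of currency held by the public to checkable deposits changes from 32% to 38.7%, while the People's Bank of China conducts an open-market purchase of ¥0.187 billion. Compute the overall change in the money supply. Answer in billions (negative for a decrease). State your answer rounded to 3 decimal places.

Before: m₁ = (1 + 0.32) / (0.27 + 0.0339 + 0.32) ≈ 2.11572, MB₁ = 5.58, so M₁ = 2.11572 × 5.58 ≈ 11.8057 billion.
After: m₂ = (1 + 0.387) / (0.27 + 0.0339 + 0.387) ≈ 2.00753, MB₂ = 5.58 + 0.187 = 5.767, so M₂ = 2.00753 × 5.767 ≈ 11.5774 billion.
ΔM = M₂ − M₁ = 11.5774 − 11.8057 = -0.2283 billion.

-0.228 billion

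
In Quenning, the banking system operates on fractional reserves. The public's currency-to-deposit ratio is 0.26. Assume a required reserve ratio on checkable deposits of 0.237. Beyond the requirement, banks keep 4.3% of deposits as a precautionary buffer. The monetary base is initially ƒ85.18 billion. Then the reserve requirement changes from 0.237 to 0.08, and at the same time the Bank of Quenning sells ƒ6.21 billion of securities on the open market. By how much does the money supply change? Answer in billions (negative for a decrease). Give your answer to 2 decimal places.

ƒ61.04 billion

Before: m₁ = (1 + 0.26) / (0.237 + 0.043 + 0.26) ≈ 2.33333, MB₁ = 85.18, so M₁ = 2.33333 × 85.18 ≈ 198.753 billion.
After: m₂ = (1 + 0.26) / (0.08 + 0.043 + 0.26) ≈ 3.28982, MB₂ = 85.18 − 6.21 = 78.97, so M₂ = 3.28982 × 78.97 ≈ 259.7971 billion.
ΔM = M₂ − M₁ = 259.7971 − 198.753 = 61.0441 billion.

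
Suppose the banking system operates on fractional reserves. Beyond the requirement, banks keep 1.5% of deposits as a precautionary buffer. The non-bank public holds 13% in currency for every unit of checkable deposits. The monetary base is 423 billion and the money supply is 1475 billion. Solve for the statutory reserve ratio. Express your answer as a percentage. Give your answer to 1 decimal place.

Using m = M/MB = 1475/423 ≈ 3.486998. Since m = (1 + c)/(c + rr + e), the denominator satisfies c + rr + e = (1 + c)/m = (1 + 0.13) / 3.486998 ≈ 0.324061.
With c = 0.13 and e = 0.015, the statutory reserve ratio is 0.324061 − 0.13 − 0.015 = 0.179061.

17.9%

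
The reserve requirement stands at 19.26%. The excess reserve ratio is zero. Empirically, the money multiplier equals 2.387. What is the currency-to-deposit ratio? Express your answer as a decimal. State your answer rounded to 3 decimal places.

0.390

Using m = 2.387. From m = (1 + c)/(c + rr + e), rearranging gives 1 + c = m·(c + rr + e), so c·(1 − m) = m·(rr + e) − 1.
Hence c = [m·(rr + e) − 1]/(1 − m) = [2.387 × (0.1926 + 0) − 1] / (1 − 2.387) ≈ 0.389520.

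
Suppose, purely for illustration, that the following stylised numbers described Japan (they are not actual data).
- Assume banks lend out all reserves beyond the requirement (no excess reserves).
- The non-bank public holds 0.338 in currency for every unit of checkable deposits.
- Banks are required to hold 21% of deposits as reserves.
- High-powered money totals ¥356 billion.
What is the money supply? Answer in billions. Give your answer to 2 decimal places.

¥869.21 billion

The money multiplier is m = (1 + c) / (rr + c) = (1 + 0.338) / (0.21 + 0.338) ≈ 2.441606.
So M = m × MB = 2.441606 × 356 ≈ 869.2117 billion.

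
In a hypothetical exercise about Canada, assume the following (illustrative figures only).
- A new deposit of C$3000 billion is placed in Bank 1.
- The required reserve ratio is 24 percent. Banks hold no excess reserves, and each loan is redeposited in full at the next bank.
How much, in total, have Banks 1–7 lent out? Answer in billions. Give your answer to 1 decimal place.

Bank i lends (1 − rr)^i of the original deposit: Bank 1 lends 3000·0.7600 = 2280.0000, Bank 2 lends 3000·0.7600² = 1732.8000, and so on.
Summing a geometric series: total = 3000·[0.7600·(1 − 0.7600^7) / (1 − 0.7600)] ≈ 8108.7065 billion.

C$8108.7 billion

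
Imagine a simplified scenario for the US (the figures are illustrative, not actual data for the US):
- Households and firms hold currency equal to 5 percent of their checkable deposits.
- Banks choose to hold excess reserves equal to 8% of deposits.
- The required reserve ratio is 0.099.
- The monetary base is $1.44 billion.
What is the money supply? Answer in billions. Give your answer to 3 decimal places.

The money multiplier is m = (1 + c) / (rr + e + c) = (1 + 0.05) / (0.099 + 0.08 + 0.05) ≈ 4.58515.
So M = m × MB = 4.58515 × 1.44 ≈ 6.6026 billion.

$6.603 billion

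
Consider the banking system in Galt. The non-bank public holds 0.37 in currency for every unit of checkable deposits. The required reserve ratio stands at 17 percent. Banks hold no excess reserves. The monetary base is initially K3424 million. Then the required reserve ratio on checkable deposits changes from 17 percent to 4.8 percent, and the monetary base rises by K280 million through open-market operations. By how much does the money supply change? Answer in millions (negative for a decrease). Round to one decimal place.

Before: m₁ = (1 + 0.37) / (0.17 + 0.37) ≈ 2.537037, MB₁ = 3424, so M₁ = 2.537037 × 3424 ≈ 8686.8147 million.
After: m₂ = (1 + 0.37) / (0.048 + 0.37) ≈ 3.277512, MB₂ = 3424 + 280 = 3704, so M₂ = 3.277512 × 3704 ≈ 12139.9044 million.
ΔM = M₂ − M₁ = 12139.9044 − 8686.8147 = 3453.0897 million.

K3453.1 million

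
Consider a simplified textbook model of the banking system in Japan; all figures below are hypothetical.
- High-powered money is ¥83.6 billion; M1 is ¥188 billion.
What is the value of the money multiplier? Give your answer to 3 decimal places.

The money multiplier is m = M / MB = 188 / 83.6 ≈ 2.24880.

2.249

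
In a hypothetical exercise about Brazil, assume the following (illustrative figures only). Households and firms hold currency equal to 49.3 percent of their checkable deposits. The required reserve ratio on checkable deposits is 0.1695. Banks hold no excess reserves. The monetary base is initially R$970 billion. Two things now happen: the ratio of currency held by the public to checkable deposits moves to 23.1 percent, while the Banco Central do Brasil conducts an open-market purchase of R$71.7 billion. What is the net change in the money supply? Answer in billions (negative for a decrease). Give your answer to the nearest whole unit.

Before: m₁ = (1 + 0.493) / (0.1695 + 0.493) ≈ 2.25358, MB₁ = 970, so M₁ = 2.25358 × 970 = 2185.9726 billion.
After: m₂ = (1 + 0.231) / (0.1695 + 0.231) ≈ 3.07366, MB₂ = 970 + 71.7 = 1041.7, so M₂ = 3.07366 × 1041.7 ≈ 3201.8316 billion.
ΔM = M₂ − M₁ = 3201.8316 − 2185.9726 = 1015.859 billion.

R$1016 billion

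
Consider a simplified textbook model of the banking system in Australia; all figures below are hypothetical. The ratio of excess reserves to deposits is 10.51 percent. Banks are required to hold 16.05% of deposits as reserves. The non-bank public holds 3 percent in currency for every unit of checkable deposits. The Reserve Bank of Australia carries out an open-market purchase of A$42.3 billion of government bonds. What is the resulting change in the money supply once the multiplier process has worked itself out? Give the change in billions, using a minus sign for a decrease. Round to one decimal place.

The money multiplier is m = (1 + c) / (rr + e + c) = (1 + 0.03) / (0.1605 + 0.1051 + 0.03) ≈ 3.4844.
The purchase adds 42.3 billion of base, so ΔM = m × ΔMB = 3.4844 × (+42.3) ≈ 147.3901 billion.

A$147.4 billion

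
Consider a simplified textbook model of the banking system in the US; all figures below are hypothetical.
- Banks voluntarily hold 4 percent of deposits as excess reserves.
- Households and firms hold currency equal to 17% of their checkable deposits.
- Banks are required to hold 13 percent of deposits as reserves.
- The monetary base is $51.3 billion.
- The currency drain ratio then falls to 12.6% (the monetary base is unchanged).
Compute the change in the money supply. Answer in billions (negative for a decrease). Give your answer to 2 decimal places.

$18.62 billion

Initially m₁ = (1 + 0.17) / (0.13 + 0.04 + 0.17) ≈ 3.44118, so M₁ = 3.44118 × 51.3 ≈ 176.5325 billion.
After the change m₂ = (1 + 0.126) / (0.13 + 0.04 + 0.126) ≈ 3.80405, so M₂ = 3.80405 × 51.3 ≈ 195.1478 billion.
ΔM = M₂ − M₁ = 195.1478 − 176.5325 = 18.6153 billion.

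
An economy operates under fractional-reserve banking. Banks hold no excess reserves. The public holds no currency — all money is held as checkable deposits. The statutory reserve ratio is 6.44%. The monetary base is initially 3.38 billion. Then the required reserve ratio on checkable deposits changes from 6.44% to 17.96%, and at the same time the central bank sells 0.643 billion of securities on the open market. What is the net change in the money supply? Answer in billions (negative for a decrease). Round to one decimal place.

-37.2 billion

Before: m₁ = 1 / (0.0644) ≈ 15.5280, MB₁ = 3.38, so M₁ = 15.5280 × 3.38 ≈ 52.4846 billion.
After: m₂ = 1 / (0.1796) ≈ 5.5679, MB₂ = 3.38 − 0.643 = 2.737, so M₂ = 5.5679 × 2.737 ≈ 15.2393 billion.
ΔM = M₂ − M₁ = 15.2393 − 52.4846 = -37.2453 billion.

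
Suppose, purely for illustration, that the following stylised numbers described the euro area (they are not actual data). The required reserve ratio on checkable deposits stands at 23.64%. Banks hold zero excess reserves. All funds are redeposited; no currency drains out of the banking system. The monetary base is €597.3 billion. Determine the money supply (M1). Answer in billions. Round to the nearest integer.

With no currency drain or excess reserves, the money multiplier is m = 1/rr = 1/0.2364 ≈ 4.2301.
Money supply M = m × MB = 4.2301 × 597.3 ≈ 2526.6387 billion.

€2527 billion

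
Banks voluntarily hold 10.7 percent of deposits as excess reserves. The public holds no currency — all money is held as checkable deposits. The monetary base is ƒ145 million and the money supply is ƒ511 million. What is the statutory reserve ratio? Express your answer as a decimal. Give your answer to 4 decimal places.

Using m = M/MB = 511/145 ≈ 3.524138. Since m = (1 + c)/(c + rr + e), the denominator satisfies c + rr + e = (1 + c)/m = (1 + 0) / 3.524138 ≈ 0.283757.
With c = 0 and e = 0.107, the statutory reserve ratio is 0.283757 − 0 − 0.107 = 0.176757.

0.1768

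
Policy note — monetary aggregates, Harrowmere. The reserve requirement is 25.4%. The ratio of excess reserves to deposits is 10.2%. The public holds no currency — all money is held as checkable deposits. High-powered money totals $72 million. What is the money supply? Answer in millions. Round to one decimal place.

The money multiplier is m = 1 / (rr + e) = 1 / (0.254 + 0.102) ≈ 2.8090.
So M = m × MB = 2.8090 × 72 = 202.248 million.

$202.2 million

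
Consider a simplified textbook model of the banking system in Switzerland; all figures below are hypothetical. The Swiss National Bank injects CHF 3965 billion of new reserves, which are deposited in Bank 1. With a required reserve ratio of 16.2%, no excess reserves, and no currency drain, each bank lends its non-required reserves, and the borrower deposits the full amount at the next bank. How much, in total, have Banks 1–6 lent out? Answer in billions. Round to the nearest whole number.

CHF 13407 billion

Bank i lends (1 − rr)^i of the original deposit: Bank 1 lends 3965·0.8380 = 3322.6700, Bank 2 lends 3965·0.8380² ≈ 2784.3975, and so on.
Summing a geometric series: total = 3965·[0.8380·(1 − 0.8380^6) / (1 − 0.8380)] ≈ 13407.3987 billion.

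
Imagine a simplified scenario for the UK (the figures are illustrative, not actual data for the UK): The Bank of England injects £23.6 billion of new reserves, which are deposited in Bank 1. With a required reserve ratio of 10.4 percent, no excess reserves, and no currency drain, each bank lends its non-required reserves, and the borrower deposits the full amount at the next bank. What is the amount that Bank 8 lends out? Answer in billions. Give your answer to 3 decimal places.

£9.803 billion

Each bank lends a fraction (1 − rr) = 0.8960 of the deposit it receives, so Bank 8 receives 23.6·0.8960^7 and lends 23.6·0.8960^8 ≈ 9.8034 billion.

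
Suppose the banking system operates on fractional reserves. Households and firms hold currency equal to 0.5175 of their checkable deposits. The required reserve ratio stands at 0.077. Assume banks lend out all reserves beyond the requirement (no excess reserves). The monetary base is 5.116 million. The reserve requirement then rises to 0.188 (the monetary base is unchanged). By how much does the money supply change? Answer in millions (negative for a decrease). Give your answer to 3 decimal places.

-2.055 million

Initially m₁ = (1 + 0.5175) / (0.077 + 0.5175) ≈ 2.55257, so M₁ = 2.55257 × 5.116 ≈ 13.0589 million.
After the change m₂ = (1 + 0.5175) / (0.188 + 0.5175) ≈ 2.15096, so M₂ = 2.15096 × 5.116 ≈ 11.0043 million.
ΔM = M₂ − M₁ = 11.0043 − 13.0589 = -2.0546 million.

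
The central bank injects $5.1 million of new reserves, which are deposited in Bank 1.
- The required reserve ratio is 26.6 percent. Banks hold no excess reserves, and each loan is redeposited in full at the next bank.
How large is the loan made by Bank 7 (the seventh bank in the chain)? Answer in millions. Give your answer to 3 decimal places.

$0.585 million

Each bank lends a fraction (1 − rr) = 0.7340 of the deposit it receives, so Bank 7 receives 5.1·0.7340^6 and lends 5.1·0.7340^7 ≈ 0.5854 million.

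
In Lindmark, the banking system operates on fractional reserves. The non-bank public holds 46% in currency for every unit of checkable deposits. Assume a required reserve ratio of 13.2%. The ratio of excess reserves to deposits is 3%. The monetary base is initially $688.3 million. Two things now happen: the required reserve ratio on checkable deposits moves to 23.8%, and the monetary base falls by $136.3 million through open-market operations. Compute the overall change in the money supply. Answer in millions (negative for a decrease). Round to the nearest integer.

-509 million

Before: m₁ = (1 + 0.46) / (0.132 + 0.03 + 0.46) ≈ 2.3473, MB₁ = 688.3, so M₁ = 2.3473 × 688.3 ≈ 1615.6466 million.
After: m₂ = (1 + 0.46) / (0.238 + 0.03 + 0.46) ≈ 2.0055, MB₂ = 688.3 − 136.3 = 552, so M₂ = 2.0055 × 552 = 1107.036 million.
ΔM = M₂ − M₁ = 1107.036 − 1615.6466 = -508.6106 million.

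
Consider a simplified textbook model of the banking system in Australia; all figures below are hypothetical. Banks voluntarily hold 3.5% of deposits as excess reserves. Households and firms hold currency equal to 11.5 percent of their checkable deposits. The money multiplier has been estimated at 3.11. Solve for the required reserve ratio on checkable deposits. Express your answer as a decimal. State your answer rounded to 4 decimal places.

0.2085

Using m = 3.11. Since m = (1 + c)/(c + rr + e), the denominator satisfies c + rr + e = (1 + c)/m = (1 + 0.115) / 3.11 ≈ 0.358521.
With c = 0.115 and e = 0.035, the required reserve ratio on checkable deposits is 0.358521 − 0.115 − 0.035 = 0.208521.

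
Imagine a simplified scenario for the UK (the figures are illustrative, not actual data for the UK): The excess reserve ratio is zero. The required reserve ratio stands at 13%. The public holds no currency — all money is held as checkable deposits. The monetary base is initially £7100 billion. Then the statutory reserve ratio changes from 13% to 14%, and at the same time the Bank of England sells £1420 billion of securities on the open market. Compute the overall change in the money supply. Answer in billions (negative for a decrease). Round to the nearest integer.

Before: m₁ = 1 / (0.13) ≈ 7.69231, MB₁ = 7100, so M₁ = 7.69231 × 7100 = 54615.401 billion.
After: m₂ = 1 / (0.14) ≈ 7.14286, MB₂ = 7100 − 1420 = 5680, so M₂ = 7.14286 × 5680 = 40571.4448 billion.
ΔM = M₂ − M₁ = 40571.4448 − 54615.401 = -14043.9562 billion.

-14044 billion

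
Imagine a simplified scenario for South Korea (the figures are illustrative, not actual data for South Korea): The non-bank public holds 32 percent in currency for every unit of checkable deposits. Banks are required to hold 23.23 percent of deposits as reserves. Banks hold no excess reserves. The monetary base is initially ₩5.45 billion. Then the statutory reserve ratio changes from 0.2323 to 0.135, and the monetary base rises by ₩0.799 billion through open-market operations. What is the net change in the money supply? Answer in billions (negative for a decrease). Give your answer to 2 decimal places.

₩5.10 billion

Before: m₁ = (1 + 0.32) / (0.2323 + 0.32) ≈ 2.39, MB₁ = 5.45, so M₁ = 2.39 × 5.45 = 13.0255 billion.
After: m₂ = (1 + 0.32) / (0.135 + 0.32) ≈ 2.9011, MB₂ = 5.45 + 0.799 = 6.249, so M₂ = 2.9011 × 6.249 ≈ 18.129 billion.
ΔM = M₂ − M₁ = 18.129 − 13.0255 = 5.1035 billion.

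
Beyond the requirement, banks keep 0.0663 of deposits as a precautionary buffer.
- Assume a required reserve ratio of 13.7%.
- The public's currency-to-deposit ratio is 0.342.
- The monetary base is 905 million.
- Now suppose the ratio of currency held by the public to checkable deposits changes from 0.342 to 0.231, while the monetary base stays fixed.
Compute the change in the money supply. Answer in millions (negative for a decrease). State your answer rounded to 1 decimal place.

337.9 million

Initially m₁ = (1 + 0.342) / (0.137 + 0.0663 + 0.342) ≈ 2.46103, so M₁ = 2.46103 × 905 ≈ 2227.2321 million.
After the change m₂ = (1 + 0.231) / (0.137 + 0.0663 + 0.231) ≈ 2.83445, so M₂ = 2.83445 × 905 ≈ 2565.1772 million.
ΔM = M₂ − M₁ = 2565.1772 − 2227.2321 = 337.9451 million.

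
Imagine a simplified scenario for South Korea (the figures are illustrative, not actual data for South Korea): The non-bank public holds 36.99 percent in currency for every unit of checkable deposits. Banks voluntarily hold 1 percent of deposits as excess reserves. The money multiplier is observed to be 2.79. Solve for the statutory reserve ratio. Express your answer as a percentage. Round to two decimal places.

Using m = 2.79. Since m = (1 + c)/(c + rr + e), the denominator satisfies c + rr + e = (1 + c)/m = (1 + 0.3699) / 2.79 ≈ 0.491004.
With c = 0.3699 and e = 0.01, the statutory reserve ratio is 0.491004 − 0.3699 − 0.01 = 0.111104.

11.11%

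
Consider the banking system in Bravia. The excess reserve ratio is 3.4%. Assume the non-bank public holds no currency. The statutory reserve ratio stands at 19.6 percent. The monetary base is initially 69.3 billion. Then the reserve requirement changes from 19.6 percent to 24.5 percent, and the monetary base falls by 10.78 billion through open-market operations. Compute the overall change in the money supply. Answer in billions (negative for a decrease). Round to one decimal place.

-91.6 billion

Before: m₁ = 1 / (0.196 + 0.034) ≈ 4.3478, MB₁ = 69.3, so M₁ = 4.3478 × 69.3 ≈ 301.3025 billion.
After: m₂ = 1 / (0.245 + 0.034) ≈ 3.5842, MB₂ = 69.3 − 10.78 = 58.52, so M₂ = 3.5842 × 58.52 ≈ 209.7474 billion.
ΔM = M₂ − M₁ = 209.7474 − 301.3025 = -91.5551 billion.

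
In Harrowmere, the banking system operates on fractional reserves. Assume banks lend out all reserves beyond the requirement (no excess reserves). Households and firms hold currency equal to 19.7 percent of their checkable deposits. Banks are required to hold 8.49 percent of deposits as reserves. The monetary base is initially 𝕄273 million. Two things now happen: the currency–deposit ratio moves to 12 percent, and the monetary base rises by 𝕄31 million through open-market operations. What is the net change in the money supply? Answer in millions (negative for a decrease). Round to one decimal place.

𝕄502.5 million

Before: m₁ = (1 + 0.197) / (0.0849 + 0.197) ≈ 4.24619, MB₁ = 273, so M₁ = 4.24619 × 273 ≈ 1159.2099 million.
After: m₂ = (1 + 0.12) / (0.0849 + 0.12) ≈ 5.46608, MB₂ = 273 + 31 = 304, so M₂ = 5.46608 × 304 ≈ 1661.6883 million.
ΔM = M₂ − M₁ = 1661.6883 − 1159.2099 = 502.4784 million.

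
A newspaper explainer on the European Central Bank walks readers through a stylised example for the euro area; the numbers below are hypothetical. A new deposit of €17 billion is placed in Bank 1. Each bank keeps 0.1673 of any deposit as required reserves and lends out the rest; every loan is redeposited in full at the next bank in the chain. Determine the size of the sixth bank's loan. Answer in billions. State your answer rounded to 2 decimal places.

€5.67 billion

Each bank lends a fraction (1 − rr) = 0.8327 of the deposit it receives, so Bank 6 receives 17·0.8327^5 and lends 17·0.8327^6 ≈ 5.6674 billion.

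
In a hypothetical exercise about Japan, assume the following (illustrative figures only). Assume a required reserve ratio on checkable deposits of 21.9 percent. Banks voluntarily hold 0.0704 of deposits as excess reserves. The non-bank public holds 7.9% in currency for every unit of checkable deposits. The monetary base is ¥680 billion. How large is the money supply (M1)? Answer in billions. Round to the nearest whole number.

¥1992 billion

The money multiplier is m = (1 + c) / (rr + e + c) = (1 + 0.079) / (0.219 + 0.0704 + 0.079) ≈ 2.9289.
So M = m × MB = 2.9289 × 680 = 1991.652 billion.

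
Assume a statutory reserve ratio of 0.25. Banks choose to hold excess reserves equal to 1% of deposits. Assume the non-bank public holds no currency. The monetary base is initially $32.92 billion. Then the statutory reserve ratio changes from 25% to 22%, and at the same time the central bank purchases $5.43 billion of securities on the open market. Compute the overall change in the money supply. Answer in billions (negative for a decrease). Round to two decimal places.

$40.12 billion

Before: m₁ = 1 / (0.25 + 0.01) ≈ 3.84615, MB₁ = 32.92, so M₁ = 3.84615 × 32.92 ≈ 126.6153 billion.
After: m₂ = 1 / (0.22 + 0.01) ≈ 4.34783, MB₂ = 32.92 + 5.43 = 38.35, so M₂ = 4.34783 × 38.35 ≈ 166.7393 billion.
ΔM = M₂ − M₁ = 166.7393 − 126.6153 = 40.124 billion.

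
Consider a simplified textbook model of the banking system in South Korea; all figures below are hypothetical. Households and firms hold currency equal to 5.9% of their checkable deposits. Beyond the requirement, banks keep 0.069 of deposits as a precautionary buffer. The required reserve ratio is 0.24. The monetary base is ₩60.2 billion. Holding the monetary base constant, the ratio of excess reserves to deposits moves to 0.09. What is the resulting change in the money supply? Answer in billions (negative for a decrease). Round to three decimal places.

Initially m₁ = (1 + 0.059) / (0.24 + 0.069 + 0.059) ≈ 2.877717, so M₁ = 2.877717 × 60.2 ≈ 173.2386 billion.
After the change m₂ = (1 + 0.059) / (0.24 + 0.09 + 0.059) ≈ 2.722365, so M₂ = 2.722365 × 60.2 ≈ 163.8864 billion.
ΔM = M₂ − M₁ = 163.8864 − 173.2386 = -9.3522 billion.

-9.352 billion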